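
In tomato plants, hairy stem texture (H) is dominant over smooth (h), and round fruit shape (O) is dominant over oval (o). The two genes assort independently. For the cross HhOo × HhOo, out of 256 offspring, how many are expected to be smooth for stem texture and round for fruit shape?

Dihybrid cross HhOo × HhOo — consider each gene separately:
stem texture: Hh × Hh → 1 HH, 2 Hh, 1 hh → 3 H_ : 1 hh (out of 4)
fruit shape: Oo × Oo → 1 OO, 2 Oo, 1 oo → 3 O_ : 1 oo (out of 4)
Looking for: smooth (hh) and round (O_)
P(smooth) = 1/4, P(round) = 3/4
P(both) = 1/4 × 3/4 = 3/16
Expected count = 3/16 × 256 = 48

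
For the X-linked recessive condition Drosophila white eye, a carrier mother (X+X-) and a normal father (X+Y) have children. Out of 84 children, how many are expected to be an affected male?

Cross: X+X- × X+Y
Offspring: 1 X+X+, 1 X+Y, 1 X+X-, 1 X-Y
Probability of an affected male: 1/4
Expected count = 1/4 × 84 = 21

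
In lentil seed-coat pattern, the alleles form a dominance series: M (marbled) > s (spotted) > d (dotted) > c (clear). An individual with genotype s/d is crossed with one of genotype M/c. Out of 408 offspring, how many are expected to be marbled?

Cross: s/d × M/c
Allele dominance: M > s > d > c
Offspring genotypes: 1 M/s, 1 s/c, 1 M/d, 1 d/c
Phenotype counts: 2 marbled, 1 spotted, 1 dotted
marbled: 2 out of 4 → fraction 1/2
Expected count = 1/2 × 408 = 204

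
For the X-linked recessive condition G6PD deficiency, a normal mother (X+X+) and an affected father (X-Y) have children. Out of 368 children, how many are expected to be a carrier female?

Cross: X+X+ × X-Y
Offspring: 2 X+X-, 2 X+Y
Probability of a carrier female: 2/4 = 1/2
Expected count = 1/2 × 368 = 184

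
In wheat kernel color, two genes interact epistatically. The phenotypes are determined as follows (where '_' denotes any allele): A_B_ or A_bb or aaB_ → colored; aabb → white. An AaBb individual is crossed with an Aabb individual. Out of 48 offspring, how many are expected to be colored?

Cross: AaBb × Aabb — consider each gene separately:
A gene: Aa × Aa → 1 AA, 2 Aa, 1 aa → 3 A_ : 1 aa (out of 4)
B gene: Bb × bb → 2 Bb, 2 bb → 2 B_ : 2 bb (out of 4)
Genotype classes (out of 4 × 4 = 16): A_B_ = 3×2 = 6; A_bb = 3×2 = 6; aaB_ = 1×2 = 2; aabb = 1×2 = 2
Apply the phenotype rules: A_B_ (6) + A_bb (6) + aaB_ (2) → colored; aabb (2) → white
Phenotype counts (out of 16): 14 colored, 2 white
colored: 14 out of 16 → fraction 7/8
Expected count = 7/8 × 48 = 42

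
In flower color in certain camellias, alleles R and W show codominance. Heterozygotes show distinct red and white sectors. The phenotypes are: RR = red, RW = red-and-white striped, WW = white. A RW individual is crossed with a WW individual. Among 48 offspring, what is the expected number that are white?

Punnett square for RW × WW:
Offspring genotypes: 2 RW, 2 WW
Phenotype counts: 2 red-and-white striped, 2 white
white: 2 out of 4 → fraction 1/2
Expected count = 1/2 × 48 = 24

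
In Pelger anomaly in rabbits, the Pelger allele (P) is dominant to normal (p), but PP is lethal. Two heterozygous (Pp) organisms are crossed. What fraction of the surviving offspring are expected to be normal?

Cross: Pp × Pp
Punnett square offspring (before lethality): 1 PP, 2 Pp, 1 pp
The PP genotype is lethal (embryos die); surviving offspring: 2 Pp, 1 pp
normal: 1 out of 3
Probability: 1/3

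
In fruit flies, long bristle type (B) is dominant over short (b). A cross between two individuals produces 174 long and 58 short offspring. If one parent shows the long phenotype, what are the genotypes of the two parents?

Observed offspring: 174 long, 58 short
The observed ratio simplifies to 3:1. Short (bb) offspring appear, so each parent must contribute one b allele. The parent stated to show long carries B, so it is Bb. The other parent is then either Bb or bb: Bb × bb would give a 1:1 split, whereas Bb × Bb gives 3:1 — matching the data. So both parents are heterozygous (Bb × Bb).
Parent genotypes: Bb × Bb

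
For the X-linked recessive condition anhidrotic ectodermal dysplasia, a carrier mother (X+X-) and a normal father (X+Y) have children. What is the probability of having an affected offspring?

Cross: X+X- × X+Y
Offspring: 1 X+X+, 1 X+Y, 1 X+X-, 1 X-Y
Probability of an affected offspring: 1/4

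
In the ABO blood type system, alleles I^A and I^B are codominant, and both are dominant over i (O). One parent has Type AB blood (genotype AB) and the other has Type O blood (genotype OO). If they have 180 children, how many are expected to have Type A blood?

Cross: AB × OO
Possible offspring genotypes: 2 AO, 2 BO
Blood type counts: 2 Type A, 2 Type B
Probability of Type A: 2/4 = 1/2
Expected count = 1/2 × 180 = 90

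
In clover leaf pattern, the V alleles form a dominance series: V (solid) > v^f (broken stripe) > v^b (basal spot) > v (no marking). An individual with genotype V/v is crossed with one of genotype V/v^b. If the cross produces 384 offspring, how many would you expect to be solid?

Cross: V/v × V/v^b
Allele dominance: V > v^f > v^b > v
Offspring genotypes: 1 V/V, 1 V/v^b, 1 V/v, 1 v^b/v
Phenotype counts: 3 solid, 1 basal spot
solid: 3 out of 4 → fraction 3/4
Expected count = 3/4 × 384 = 288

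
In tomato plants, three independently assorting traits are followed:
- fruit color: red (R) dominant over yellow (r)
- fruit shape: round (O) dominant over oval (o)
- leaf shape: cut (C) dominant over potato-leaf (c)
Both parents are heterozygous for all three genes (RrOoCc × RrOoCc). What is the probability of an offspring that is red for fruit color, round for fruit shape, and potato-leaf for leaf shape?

Trihybrid cross: RrOoCc × RrOoCc
Each trait segregates independently with a 3:1 phenotypic ratio, so each gene contributes 3/4 (dominant) or 1/4 (recessive).
Target: red (fruit color), round (fruit shape), potato-leaf (leaf shape)
Probability = product of independent per-trait probabilities
= 3/4 × 3/4 × 1/4 = 9/64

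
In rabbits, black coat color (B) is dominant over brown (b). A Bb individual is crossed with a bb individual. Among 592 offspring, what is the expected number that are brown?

Punnett square for Bb × bb:
Offspring genotypes: 2 Bb, 2 bb
black: 2, brown: 2
brown: 2 out of 4 → fraction 1/2
Expected count = 1/2 × 592 = 296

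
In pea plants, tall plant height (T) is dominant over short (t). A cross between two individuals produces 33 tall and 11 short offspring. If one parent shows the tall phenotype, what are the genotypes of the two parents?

Observed offspring: 33 tall, 11 short
The observed ratio simplifies to 3:1. Short (tt) offspring appear, so each parent must contribute one t allele. The parent stated to show tall carries T, so it is Tt. The other parent is then either Tt or tt: Tt × tt would give a 1:1 split, whereas Tt × Tt gives 3:1 — matching the data. So both parents are heterozygous (Tt × Tt).
Parent genotypes: Tt × Tt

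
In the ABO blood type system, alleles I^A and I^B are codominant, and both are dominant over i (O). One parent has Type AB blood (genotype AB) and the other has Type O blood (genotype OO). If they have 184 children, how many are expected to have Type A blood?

Cross: AB × OO
Possible offspring genotypes: 2 AO, 2 BO
Blood type counts: 2 Type A, 2 Type B
Probability of Type A: 2/4 = 1/2
Expected count = 1/2 × 184 = 92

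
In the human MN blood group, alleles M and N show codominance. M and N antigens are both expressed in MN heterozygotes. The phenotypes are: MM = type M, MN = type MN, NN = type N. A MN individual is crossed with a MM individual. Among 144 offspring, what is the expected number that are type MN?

Punnett square for MN × MM:
Offspring genotypes: 2 MM, 2 MN
Phenotype counts: 2 type M, 2 type MN
type MN: 2 out of 4 → fraction 1/2
Expected count = 1/2 × 144 = 72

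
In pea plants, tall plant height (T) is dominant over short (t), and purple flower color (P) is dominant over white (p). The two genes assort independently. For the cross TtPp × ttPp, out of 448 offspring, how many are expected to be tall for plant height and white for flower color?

Dihybrid cross TtPp × ttPp — consider each gene separately:
plant height: Tt × tt → 2 Tt, 2 tt → 2 T_ : 2 tt (out of 4)
flower color: Pp × Pp → 1 PP, 2 Pp, 1 pp → 3 P_ : 1 pp (out of 4)
Looking for: tall (T_) and white (pp)
P(tall) = 2/4, P(white) = 1/4
P(both) = 2/4 × 1/4 = 2/16 = 1/8
Expected count = 1/8 × 448 = 56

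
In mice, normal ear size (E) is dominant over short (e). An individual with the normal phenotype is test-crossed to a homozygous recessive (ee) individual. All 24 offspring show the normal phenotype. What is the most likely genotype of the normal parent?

Test cross: ? × ee
All offspring are normal.
If the unknown parent were heterozygous (Ee), about half of 24 offspring would be short; none are. The unknown parent is most likely homozygous dominant (EE).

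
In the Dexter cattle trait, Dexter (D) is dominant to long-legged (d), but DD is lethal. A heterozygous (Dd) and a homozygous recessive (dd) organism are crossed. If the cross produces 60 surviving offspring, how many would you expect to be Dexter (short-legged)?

Cross: Dd × dd
Punnett square offspring (before lethality): 2 Dd, 2 dd
No DD offspring are produced in this cross.
Dexter (short-legged): 2 out of 4 → fraction 1/2
Expected count = 1/2 × 60 = 30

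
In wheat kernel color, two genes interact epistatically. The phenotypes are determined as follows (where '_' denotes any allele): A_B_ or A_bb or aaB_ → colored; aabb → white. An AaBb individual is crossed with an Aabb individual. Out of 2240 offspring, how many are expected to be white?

Cross: AaBb × Aabb — consider each gene separately:
A gene: Aa × Aa → 1 AA, 2 Aa, 1 aa → 3 A_ : 1 aa (out of 4)
B gene: Bb × bb → 2 Bb, 2 bb → 2 B_ : 2 bb (out of 4)
Genotype classes (out of 4 × 4 = 16): A_B_ = 3×2 = 6; A_bb = 3×2 = 6; aaB_ = 1×2 = 2; aabb = 1×2 = 2
Apply the phenotype rules: A_B_ (6) + A_bb (6) + aaB_ (2) → colored; aabb (2) → white
Phenotype counts (out of 16): 14 colored, 2 white
white: 2 out of 16 → fraction 1/8
Expected count = 1/8 × 2240 = 280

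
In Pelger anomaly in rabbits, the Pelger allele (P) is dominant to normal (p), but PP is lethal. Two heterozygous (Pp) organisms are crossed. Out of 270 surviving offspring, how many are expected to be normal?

Cross: Pp × Pp
Punnett square offspring (before lethality): 1 PP, 2 Pp, 1 pp
The PP genotype is lethal (embryos die); surviving offspring: 2 Pp, 1 pp
normal: 1 out of 3 → fraction 1/3
Expected count = 1/3 × 270 = 90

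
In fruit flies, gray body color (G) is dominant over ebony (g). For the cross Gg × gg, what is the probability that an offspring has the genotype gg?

Punnett square for Gg × gg:
Offspring genotypes: 2 Gg, 2 gg
Total offspring: 4
Count with target: 2
Probability: 2/4 = 1/2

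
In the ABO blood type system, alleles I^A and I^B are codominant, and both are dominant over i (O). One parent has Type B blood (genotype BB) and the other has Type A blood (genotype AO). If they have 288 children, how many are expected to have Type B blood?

Cross: BB × AO
Possible offspring genotypes: 2 AB, 2 BO
Blood type counts: 2 Type AB, 2 Type B
Probability of Type B: 2/4 = 1/2
Expected count = 1/2 × 288 = 144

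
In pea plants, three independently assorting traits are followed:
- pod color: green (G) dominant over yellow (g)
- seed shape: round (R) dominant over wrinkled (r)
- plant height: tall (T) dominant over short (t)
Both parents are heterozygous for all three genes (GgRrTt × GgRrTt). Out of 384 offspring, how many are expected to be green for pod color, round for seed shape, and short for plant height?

Trihybrid cross: GgRrTt × GgRrTt
Each trait segregates independently with a 3:1 phenotypic ratio, so each gene contributes 3/4 (dominant) or 1/4 (recessive).
Target: green (pod color), round (seed shape), short (plant height)
Probability = product of independent per-trait probabilities
= 3/4 × 3/4 × 1/4 = 9/64
Expected count = 9/64 × 384 = 54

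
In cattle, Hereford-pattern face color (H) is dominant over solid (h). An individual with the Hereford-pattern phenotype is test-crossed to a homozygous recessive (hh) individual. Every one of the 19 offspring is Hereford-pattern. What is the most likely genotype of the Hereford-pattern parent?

Test cross: ? × hh
All offspring are Hereford-pattern.
If the unknown parent were heterozygous (Hh), about half of 19 offspring would be solid; none are. The unknown parent is most likely homozygous dominant (HH).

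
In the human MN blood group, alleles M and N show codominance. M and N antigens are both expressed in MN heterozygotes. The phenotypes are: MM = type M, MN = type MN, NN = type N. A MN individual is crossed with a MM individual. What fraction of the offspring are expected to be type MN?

Punnett square for MN × MM:
Offspring genotypes: 2 MM, 2 MN
Phenotype counts: 2 type M, 2 type MN
type MN: 2 out of 4
Probability: 2/4 = 1/2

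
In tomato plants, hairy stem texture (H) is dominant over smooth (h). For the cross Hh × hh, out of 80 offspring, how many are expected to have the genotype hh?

Punnett square for Hh × hh:
Offspring genotypes: 2 Hh, 2 hh
Total offspring: 4
Count with target: 2
Probability: 2/4 = 1/2
Expected count = 1/2 × 80 = 40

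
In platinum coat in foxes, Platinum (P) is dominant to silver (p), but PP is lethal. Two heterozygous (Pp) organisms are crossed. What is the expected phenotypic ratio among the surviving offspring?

Cross: Pp × Pp
Punnett square offspring (before lethality): 1 PP, 2 Pp, 1 pp
The PP genotype is lethal (embryos die); surviving offspring: 2 Pp, 1 pp
Ratio: 2 platinum : 1 silver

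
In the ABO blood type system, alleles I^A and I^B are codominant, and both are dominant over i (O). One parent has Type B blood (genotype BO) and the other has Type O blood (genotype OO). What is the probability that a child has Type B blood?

Cross: BO × OO
Possible offspring genotypes: 2 BO, 2 OO
Blood type counts: 2 Type B, 2 Type O
Probability of Type B: 2/4 = 1/2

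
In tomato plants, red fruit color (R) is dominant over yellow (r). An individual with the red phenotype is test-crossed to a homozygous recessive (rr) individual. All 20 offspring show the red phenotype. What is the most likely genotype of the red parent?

Test cross: ? × rr
All offspring are red.
If the unknown parent were heterozygous (Rr), about half of 20 offspring would be yellow; none are. The unknown parent is most likely homozygous dominant (RR).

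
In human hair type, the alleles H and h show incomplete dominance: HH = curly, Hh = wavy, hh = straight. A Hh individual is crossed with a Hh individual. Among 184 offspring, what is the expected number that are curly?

Punnett square for Hh × Hh:
Offspring genotypes: 1 HH, 2 Hh, 1 hh
Phenotype counts: 1 curly, 2 wavy, 1 straight
curly: 1 out of 4 → fraction 1/4
Expected count = 1/4 × 184 = 46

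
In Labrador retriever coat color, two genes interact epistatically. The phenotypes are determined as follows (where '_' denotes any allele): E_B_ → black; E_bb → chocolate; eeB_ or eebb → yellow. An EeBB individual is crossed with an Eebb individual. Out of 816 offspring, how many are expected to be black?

Cross: EeBB × Eebb — consider each gene separately:
E gene: Ee × Ee → 1 EE, 2 Ee, 1 ee → 3 E_ : 1 ee (out of 4)
B gene: BB × bb → 4 Bb → 4 B_ (out of 4)
Genotype classes (out of 4 × 4 = 16): E_B_ = 3×4 = 12; eeB_ = 1×4 = 4
Apply the phenotype rules: E_B_ (12) → black; eeB_ (4) → yellow
Phenotype counts (out of 16): 12 black, 4 yellow
black: 12 out of 16 → fraction 3/4
Expected count = 3/4 × 816 = 612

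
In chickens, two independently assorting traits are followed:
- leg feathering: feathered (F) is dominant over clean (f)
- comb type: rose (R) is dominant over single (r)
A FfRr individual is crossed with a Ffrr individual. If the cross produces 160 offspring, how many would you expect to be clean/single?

Dihybrid cross FfRr × Ffrr — consider each gene separately:
leg feathering: Ff × Ff → 1 FF, 2 Ff, 1 ff → 3 F_ : 1 ff (out of 4)
comb type: Rr × rr → 2 Rr, 2 rr → 2 R_ : 2 rr (out of 4)
Combine (counts out of 4 × 4 = 16): feathered/rose (F_R_) = 3×2 = 6; feathered/single (F_rr) = 3×2 = 6; clean/rose (ffR_) = 1×2 = 2; clean/single (ffrr) = 1×2 = 2
Phenotype counts (out of 16): 6 feathered/rose, 6 feathered/single, 2 clean/rose, 2 clean/single
clean/single: 2 out of 16 → fraction 1/8
Expected count = 1/8 × 160 = 20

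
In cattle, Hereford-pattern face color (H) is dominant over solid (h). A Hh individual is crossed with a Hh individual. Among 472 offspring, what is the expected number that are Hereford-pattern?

Punnett square for Hh × Hh:
Offspring genotypes: 1 HH, 2 Hh, 1 hh
Hereford-pattern: 3, solid: 1
Hereford-pattern: 3 out of 4 → fraction 3/4
Expected count = 3/4 × 472 = 354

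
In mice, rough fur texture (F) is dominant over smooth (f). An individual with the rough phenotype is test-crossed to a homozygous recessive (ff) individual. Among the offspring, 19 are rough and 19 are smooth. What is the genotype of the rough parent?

Test cross: ? × ff
Offspring: 19 rough, 19 smooth — approximately 1:1.
A 1:1 ratio in a test cross indicates the unknown parent is heterozygous (Ff).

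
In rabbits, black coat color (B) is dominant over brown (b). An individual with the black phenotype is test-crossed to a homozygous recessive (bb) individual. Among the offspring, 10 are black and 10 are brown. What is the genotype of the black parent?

Test cross: ? × bb
Offspring: 10 black, 10 brown — approximately 1:1.
A 1:1 ratio in a test cross indicates the unknown parent is heterozygous (Bb).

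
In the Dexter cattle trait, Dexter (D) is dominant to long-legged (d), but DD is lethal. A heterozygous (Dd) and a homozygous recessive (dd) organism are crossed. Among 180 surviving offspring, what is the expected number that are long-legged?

Cross: Dd × dd
Punnett square offspring (before lethality): 2 Dd, 2 dd
No DD offspring are produced in this cross.
long-legged: 2 out of 4 → fraction 1/2
Expected count = 1/2 × 180 = 90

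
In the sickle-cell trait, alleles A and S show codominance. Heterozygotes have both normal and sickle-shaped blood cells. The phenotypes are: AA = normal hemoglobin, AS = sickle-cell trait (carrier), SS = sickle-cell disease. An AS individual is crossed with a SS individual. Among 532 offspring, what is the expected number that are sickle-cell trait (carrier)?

Punnett square for AS × SS:
Offspring genotypes: 2 AS, 2 SS
Phenotype counts: 2 sickle-cell trait (carrier), 2 sickle-cell disease
sickle-cell trait (carrier): 2 out of 4 → fraction 1/2
Expected count = 1/2 × 532 = 266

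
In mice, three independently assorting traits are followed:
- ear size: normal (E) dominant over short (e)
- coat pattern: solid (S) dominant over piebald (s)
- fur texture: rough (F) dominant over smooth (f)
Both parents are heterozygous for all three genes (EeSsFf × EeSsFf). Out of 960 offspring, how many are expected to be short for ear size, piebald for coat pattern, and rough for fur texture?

Trihybrid cross: EeSsFf × EeSsFf
Each trait segregates independently with a 3:1 phenotypic ratio, so each gene contributes 3/4 (dominant) or 1/4 (recessive).
Target: short (ear size), piebald (coat pattern), rough (fur texture)
Probability = product of independent per-trait probabilities
= 1/4 × 1/4 × 3/4 = 3/64
Expected count = 3/64 × 960 = 45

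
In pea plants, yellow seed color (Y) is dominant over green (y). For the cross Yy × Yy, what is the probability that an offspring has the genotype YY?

Punnett square for Yy × Yy:
Offspring genotypes: 1 YY, 2 Yy, 1 yy
Total offspring: 4
Count with target: 1
Probability: 1/4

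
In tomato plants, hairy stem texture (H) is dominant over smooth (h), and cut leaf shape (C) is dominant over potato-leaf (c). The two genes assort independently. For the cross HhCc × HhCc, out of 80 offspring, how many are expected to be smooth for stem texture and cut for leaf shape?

Dihybrid cross HhCc × HhCc — consider each gene separately:
stem texture: Hh × Hh → 1 HH, 2 Hh, 1 hh → 3 H_ : 1 hh (out of 4)
leaf shape: Cc × Cc → 1 CC, 2 Cc, 1 cc → 3 C_ : 1 cc (out of 4)
Looking for: smooth (hh) and cut (C_)
P(smooth) = 1/4, P(cut) = 3/4
P(both) = 1/4 × 3/4 = 3/16
Expected count = 3/16 × 80 = 15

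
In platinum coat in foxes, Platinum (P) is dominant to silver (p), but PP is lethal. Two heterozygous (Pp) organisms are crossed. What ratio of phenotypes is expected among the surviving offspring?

Cross: Pp × Pp
Punnett square offspring (before lethality): 1 PP, 2 Pp, 1 pp
The PP genotype is lethal (embryos die); surviving offspring: 2 Pp, 1 pp
Ratio: 2 platinum : 1 silver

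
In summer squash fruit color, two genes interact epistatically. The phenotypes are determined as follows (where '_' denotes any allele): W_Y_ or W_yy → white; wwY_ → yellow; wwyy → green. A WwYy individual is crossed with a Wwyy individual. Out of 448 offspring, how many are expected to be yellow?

Cross: WwYy × Wwyy — consider each gene separately:
W gene: Ww × Ww → 1 WW, 2 Ww, 1 ww → 3 W_ : 1 ww (out of 4)
Y gene: Yy × yy → 2 Yy, 2 yy → 2 Y_ : 2 yy (out of 4)
Genotype classes (out of 4 × 4 = 16): W_Y_ = 3×2 = 6; W_yy = 3×2 = 6; wwY_ = 1×2 = 2; wwyy = 1×2 = 2
Apply the phenotype rules: W_Y_ (6) + W_yy (6) → white; wwY_ (2) → yellow; wwyy (2) → green
Phenotype counts (out of 16): 12 white, 2 yellow, 2 green
yellow: 2 out of 16 → fraction 1/8
Expected count = 1/8 × 448 = 56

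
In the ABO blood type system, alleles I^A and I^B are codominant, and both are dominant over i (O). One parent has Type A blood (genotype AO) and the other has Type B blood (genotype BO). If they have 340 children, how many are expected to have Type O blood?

Cross: AO × BO
Possible offspring genotypes: 1 AB, 1 AO, 1 BO, 1 OO
Blood type counts: 1 Type AB, 1 Type A, 1 Type B, 1 Type O
Probability of Type O: 1/4
Expected count = 1/4 × 340 = 85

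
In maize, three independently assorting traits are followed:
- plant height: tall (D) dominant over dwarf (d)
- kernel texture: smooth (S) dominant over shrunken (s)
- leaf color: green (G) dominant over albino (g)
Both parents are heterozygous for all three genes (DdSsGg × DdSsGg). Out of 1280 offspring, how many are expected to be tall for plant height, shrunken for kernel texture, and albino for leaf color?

Trihybrid cross: DdSsGg × DdSsGg
Each trait segregates independently with a 3:1 phenotypic ratio, so each gene contributes 3/4 (dominant) or 1/4 (recessive).
Target: tall (plant height), shrunken (kernel texture), albino (leaf color)
Probability = product of independent per-trait probabilities
= 3/4 × 1/4 × 1/4 = 3/64
Expected count = 3/64 × 1280 = 60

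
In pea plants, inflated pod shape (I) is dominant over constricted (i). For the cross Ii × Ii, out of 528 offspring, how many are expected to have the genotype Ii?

Punnett square for Ii × Ii:
Offspring genotypes: 1 II, 2 Ii, 1 ii
Total offspring: 4
Count with target: 2
Probability: 2/4 = 1/2
Expected count = 1/2 × 528 = 264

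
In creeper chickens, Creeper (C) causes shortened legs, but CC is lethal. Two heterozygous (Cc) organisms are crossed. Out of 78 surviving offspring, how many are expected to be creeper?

Cross: Cc × Cc
Punnett square offspring (before lethality): 1 CC, 2 Cc, 1 cc
The CC genotype is lethal (embryos die); surviving offspring: 2 Cc, 1 cc
creeper: 2 out of 3 → fraction 2/3
Expected count = 2/3 × 78 = 52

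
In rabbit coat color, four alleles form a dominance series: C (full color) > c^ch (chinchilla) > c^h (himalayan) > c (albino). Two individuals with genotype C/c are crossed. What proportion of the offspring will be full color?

Cross: C/c × C/c
Allele dominance: C > c^ch > c^h > c
Offspring genotypes: 1 C/C, 2 C/c, 1 c/c
Phenotype counts: 3 full color, 1 albino
full color: 3 out of 4
Probability: 3/4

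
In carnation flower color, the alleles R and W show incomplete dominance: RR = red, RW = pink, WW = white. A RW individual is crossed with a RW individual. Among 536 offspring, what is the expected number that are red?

Punnett square for RW × RW:
Offspring genotypes: 1 RR, 2 RW, 1 WW
Phenotype counts: 1 red, 2 pink, 1 white
red: 1 out of 4 → fraction 1/4
Expected count = 1/4 × 536 = 134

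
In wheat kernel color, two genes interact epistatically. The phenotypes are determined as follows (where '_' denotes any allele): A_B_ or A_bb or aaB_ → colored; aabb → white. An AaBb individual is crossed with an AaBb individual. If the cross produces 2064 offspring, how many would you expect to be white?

Cross: AaBb × AaBb — consider each gene separately:
A gene: Aa × Aa → 1 AA, 2 Aa, 1 aa → 3 A_ : 1 aa (out of 4)
B gene: Bb × Bb → 1 BB, 2 Bb, 1 bb → 3 B_ : 1 bb (out of 4)
Genotype classes (out of 4 × 4 = 16): A_B_ = 3×3 = 9; A_bb = 3×1 = 3; aaB_ = 1×3 = 3; aabb = 1×1 = 1
Apply the phenotype rules: A_B_ (9) + A_bb (3) + aaB_ (3) → colored; aabb (1) → white
Phenotype counts (out of 16): 15 colored, 1 white
white: 1 out of 16 → fraction 1/16
Expected count = 1/16 × 2064 = 129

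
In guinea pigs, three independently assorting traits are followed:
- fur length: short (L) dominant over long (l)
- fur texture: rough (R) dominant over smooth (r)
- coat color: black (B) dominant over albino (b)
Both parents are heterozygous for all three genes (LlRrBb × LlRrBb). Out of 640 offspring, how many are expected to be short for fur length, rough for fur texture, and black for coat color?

Trihybrid cross: LlRrBb × LlRrBb
Each trait segregates independently with a 3:1 phenotypic ratio, so each gene contributes 3/4 (dominant) or 1/4 (recessive).
Target: short (fur length), rough (fur texture), black (coat color)
Probability = product of independent per-trait probabilities
= 3/4 × 3/4 × 3/4 = 27/64
Expected count = 27/64 × 640 = 270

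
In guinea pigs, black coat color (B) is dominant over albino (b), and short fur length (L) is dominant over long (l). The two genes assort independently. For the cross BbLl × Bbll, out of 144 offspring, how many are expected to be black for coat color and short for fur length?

Dihybrid cross BbLl × Bbll — consider each gene separately:
coat color: Bb × Bb → 1 BB, 2 Bb, 1 bb → 3 B_ : 1 bb (out of 4)
fur length: Ll × ll → 2 Ll, 2 ll → 2 L_ : 2 ll (out of 4)
Looking for: black (B_) and short (L_)
P(black) = 3/4, P(short) = 2/4
P(both) = 3/4 × 2/4 = 6/16 = 3/8
Expected count = 3/8 × 144 = 54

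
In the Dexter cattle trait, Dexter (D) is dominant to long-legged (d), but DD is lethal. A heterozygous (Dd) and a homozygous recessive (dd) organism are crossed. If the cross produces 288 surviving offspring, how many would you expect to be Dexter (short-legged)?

Cross: Dd × dd
Punnett square offspring (before lethality): 2 Dd, 2 dd
No DD offspring are produced in this cross.
Dexter (short-legged): 2 out of 4 → fraction 1/2
Expected count = 1/2 × 288 = 144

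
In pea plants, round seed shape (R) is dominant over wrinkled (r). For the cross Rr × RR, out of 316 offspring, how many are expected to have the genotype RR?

Punnett square for Rr × RR:
Offspring genotypes: 2 RR, 2 Rr
Total offspring: 4
Count with target: 2
Probability: 2/4 = 1/2
Expected count = 1/2 × 316 = 158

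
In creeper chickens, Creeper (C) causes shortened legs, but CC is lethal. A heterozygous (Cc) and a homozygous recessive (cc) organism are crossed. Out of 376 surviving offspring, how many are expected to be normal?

Cross: Cc × cc
Punnett square offspring (before lethality): 2 Cc, 2 cc
No CC offspring are produced in this cross.
normal: 2 out of 4 → fraction 1/2
Expected count = 1/2 × 376 = 188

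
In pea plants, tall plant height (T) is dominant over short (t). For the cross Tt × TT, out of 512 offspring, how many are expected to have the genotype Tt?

Punnett square for Tt × TT:
Offspring genotypes: 2 TT, 2 Tt
Total offspring: 4
Count with target: 2
Probability: 2/4 = 1/2
Expected count = 1/2 × 512 = 256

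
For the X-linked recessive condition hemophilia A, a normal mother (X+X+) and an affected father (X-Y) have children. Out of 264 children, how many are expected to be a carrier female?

Cross: X+X+ × X-Y
Offspring: 2 X+X-, 2 X+Y
Probability of a carrier female: 2/4 = 1/2
Expected count = 1/2 × 264 = 132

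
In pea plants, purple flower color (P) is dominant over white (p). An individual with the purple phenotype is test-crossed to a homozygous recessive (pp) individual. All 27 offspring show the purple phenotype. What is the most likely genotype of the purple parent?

Test cross: ? × pp
All offspring are purple.
If the unknown parent were heterozygous (Pp), about half of 27 offspring would be white; none are. The unknown parent is most likely homozygous dominant (PP).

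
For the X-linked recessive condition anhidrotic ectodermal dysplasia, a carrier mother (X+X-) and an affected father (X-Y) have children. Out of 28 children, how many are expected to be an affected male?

Cross: X+X- × X-Y
Offspring: 1 X+X-, 1 X+Y, 1 X-X-, 1 X-Y
Probability of an affected male: 1/4
Expected count = 1/4 × 28 = 7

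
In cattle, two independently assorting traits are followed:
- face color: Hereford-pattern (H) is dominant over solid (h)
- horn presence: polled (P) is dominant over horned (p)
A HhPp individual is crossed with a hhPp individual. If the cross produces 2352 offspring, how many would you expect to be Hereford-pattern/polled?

Dihybrid cross HhPp × hhPp — consider each gene separately:
face color: Hh × hh → 2 Hh, 2 hh → 2 H_ : 2 hh (out of 4)
horn presence: Pp × Pp → 1 PP, 2 Pp, 1 pp → 3 P_ : 1 pp (out of 4)
Combine (counts out of 4 × 4 = 16): Hereford-pattern/polled (H_P_) = 2×3 = 6; Hereford-pattern/horned (H_pp) = 2×1 = 2; solid/polled (hhP_) = 2×3 = 6; solid/horned (hhpp) = 2×1 = 2
Phenotype counts (out of 16): 6 Hereford-pattern/polled, 2 Hereford-pattern/horned, 6 solid/polled, 2 solid/horned
Hereford-pattern/polled: 6 out of 16 → fraction 3/8
Expected count = 3/8 × 2352 = 882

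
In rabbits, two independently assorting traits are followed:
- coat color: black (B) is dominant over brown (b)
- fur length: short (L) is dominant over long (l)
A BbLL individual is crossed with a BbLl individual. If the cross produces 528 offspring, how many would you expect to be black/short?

Dihybrid cross BbLL × BbLl — consider each gene separately:
coat color: Bb × Bb → 1 BB, 2 Bb, 1 bb → 3 B_ : 1 bb (out of 4)
fur length: LL × Ll → 2 LL, 2 Ll → 4 L_ (out of 4)
Combine (counts out of 4 × 4 = 16): black/short (B_L_) = 3×4 = 12; brown/short (bbL_) = 1×4 = 4
Phenotype counts (out of 16): 12 black/short, 4 brown/short
black/short: 12 out of 16 → fraction 3/4
Expected count = 3/4 × 528 = 396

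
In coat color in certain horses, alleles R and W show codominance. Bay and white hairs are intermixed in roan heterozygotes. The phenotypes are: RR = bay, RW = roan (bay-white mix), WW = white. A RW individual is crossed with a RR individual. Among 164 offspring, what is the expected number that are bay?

Punnett square for RW × RR:
Offspring genotypes: 2 RR, 2 RW
Phenotype counts: 2 bay, 2 roan (bay-white mix)
bay: 2 out of 4 → fraction 1/2
Expected count = 1/2 × 164 = 82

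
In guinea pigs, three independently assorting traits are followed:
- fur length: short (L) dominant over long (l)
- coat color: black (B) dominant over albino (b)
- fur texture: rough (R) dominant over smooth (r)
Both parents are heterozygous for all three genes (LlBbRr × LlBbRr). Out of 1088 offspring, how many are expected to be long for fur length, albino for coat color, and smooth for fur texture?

Trihybrid cross: LlBbRr × LlBbRr
Each trait segregates independently with a 3:1 phenotypic ratio, so each gene contributes 3/4 (dominant) or 1/4 (recessive).
Target: long (fur length), albino (coat color), smooth (fur texture)
Probability = product of independent per-trait probabilities
= 1/4 × 1/4 × 1/4 = 1/64
Expected count = 1/64 × 1088 = 17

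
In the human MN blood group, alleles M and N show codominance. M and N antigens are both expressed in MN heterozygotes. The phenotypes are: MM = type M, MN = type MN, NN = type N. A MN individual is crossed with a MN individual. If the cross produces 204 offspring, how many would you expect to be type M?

Punnett square for MN × MN:
Offspring genotypes: 1 MM, 2 MN, 1 NN
Phenotype counts: 1 type M, 2 type MN, 1 type N
type M: 1 out of 4 → fraction 1/4
Expected count = 1/4 × 204 = 51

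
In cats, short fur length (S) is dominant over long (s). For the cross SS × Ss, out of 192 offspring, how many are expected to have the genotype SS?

Punnett square for SS × Ss:
Offspring genotypes: 2 SS, 2 Ss
Total offspring: 4
Count with target: 2
Probability: 2/4 = 1/2
Expected count = 1/2 × 192 = 96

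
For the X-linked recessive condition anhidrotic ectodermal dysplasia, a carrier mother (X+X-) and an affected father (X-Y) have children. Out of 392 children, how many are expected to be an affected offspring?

Cross: X+X- × X-Y
Offspring: 1 X+X-, 1 X+Y, 1 X-X-, 1 X-Y
Probability of an affected offspring: 2/4 = 1/2
Expected count = 1/2 × 392 = 196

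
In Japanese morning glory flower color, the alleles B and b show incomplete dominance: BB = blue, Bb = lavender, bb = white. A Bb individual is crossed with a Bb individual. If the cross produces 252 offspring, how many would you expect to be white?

Punnett square for Bb × Bb:
Offspring genotypes: 1 BB, 2 Bb, 1 bb
Phenotype counts: 1 blue, 2 lavender, 1 white
white: 1 out of 4 → fraction 1/4
Expected count = 1/4 × 252 = 63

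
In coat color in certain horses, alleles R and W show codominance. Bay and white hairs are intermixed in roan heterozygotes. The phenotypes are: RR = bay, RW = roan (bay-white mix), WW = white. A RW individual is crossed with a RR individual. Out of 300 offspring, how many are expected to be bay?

Punnett square for RW × RR:
Offspring genotypes: 2 RR, 2 RW
Phenotype counts: 2 bay, 2 roan (bay-white mix)
bay: 2 out of 4 → fraction 1/2
Expected count = 1/2 × 300 = 150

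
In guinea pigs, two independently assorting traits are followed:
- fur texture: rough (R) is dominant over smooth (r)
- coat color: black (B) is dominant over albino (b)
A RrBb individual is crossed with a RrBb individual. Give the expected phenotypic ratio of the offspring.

Dihybrid cross RrBb × RrBb — consider each gene separately:
fur texture: Rr × Rr → 1 RR, 2 Rr, 1 rr → 3 R_ : 1 rr (out of 4)
coat color: Bb × Bb → 1 BB, 2 Bb, 1 bb → 3 B_ : 1 bb (out of 4)
Combine (counts out of 4 × 4 = 16): rough/black (R_B_) = 3×3 = 9; rough/albino (R_bb) = 3×1 = 3; smooth/black (rrB_) = 1×3 = 3; smooth/albino (rrbb) = 1×1 = 1
Phenotype counts (out of 16): 9 rough/black, 3 rough/albino, 3 smooth/black, 1 smooth/albino
Ratio: 9 rough/black : 3 rough/albino : 3 smooth/black : 1 smooth/albino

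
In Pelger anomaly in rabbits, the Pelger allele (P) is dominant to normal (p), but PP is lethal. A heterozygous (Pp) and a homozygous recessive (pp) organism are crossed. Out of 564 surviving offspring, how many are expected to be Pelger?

Cross: Pp × pp
Punnett square offspring (before lethality): 2 Pp, 2 pp
No PP offspring are produced in this cross.
Pelger: 2 out of 4 → fraction 1/2
Expected count = 1/2 × 564 = 282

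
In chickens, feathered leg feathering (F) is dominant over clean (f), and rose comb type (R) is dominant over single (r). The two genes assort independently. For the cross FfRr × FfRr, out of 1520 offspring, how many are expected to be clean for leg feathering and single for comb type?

Dihybrid cross FfRr × FfRr — consider each gene separately:
leg feathering: Ff × Ff → 1 FF, 2 Ff, 1 ff → 3 F_ : 1 ff (out of 4)
comb type: Rr × Rr → 1 RR, 2 Rr, 1 rr → 3 R_ : 1 rr (out of 4)
Looking for: clean (ff) and single (rr)
P(clean) = 1/4, P(single) = 1/4
P(both) = 1/4 × 1/4 = 1/16
Expected count = 1/16 × 1520 = 95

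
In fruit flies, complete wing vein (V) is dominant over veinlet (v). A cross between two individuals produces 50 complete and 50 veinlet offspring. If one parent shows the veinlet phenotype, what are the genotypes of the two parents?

Observed offspring: 50 complete, 50 veinlet
The observed ratio simplifies to 1:1. One parent shows veinlet, so its genotype must be vv. A 1:1 offspring split requires the other parent to be heterozygous (Vv).
Parent genotypes: vv × Vv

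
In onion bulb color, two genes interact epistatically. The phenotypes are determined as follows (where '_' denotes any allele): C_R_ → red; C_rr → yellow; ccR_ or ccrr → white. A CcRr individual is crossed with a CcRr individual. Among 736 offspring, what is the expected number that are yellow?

Cross: CcRr × CcRr — consider each gene separately:
C gene: Cc × Cc → 1 CC, 2 Cc, 1 cc → 3 C_ : 1 cc (out of 4)
R gene: Rr × Rr → 1 RR, 2 Rr, 1 rr → 3 R_ : 1 rr (out of 4)
Genotype classes (out of 4 × 4 = 16): C_R_ = 3×3 = 9; C_rr = 3×1 = 3; ccR_ = 1×3 = 3; ccrr = 1×1 = 1
Apply the phenotype rules: C_R_ (9) → red; C_rr (3) → yellow; ccR_ (3) + ccrr (1) → white
Phenotype counts (out of 16): 9 red, 3 yellow, 4 white
yellow: 3 out of 16 → fraction 3/16
Expected count = 3/16 × 736 = 138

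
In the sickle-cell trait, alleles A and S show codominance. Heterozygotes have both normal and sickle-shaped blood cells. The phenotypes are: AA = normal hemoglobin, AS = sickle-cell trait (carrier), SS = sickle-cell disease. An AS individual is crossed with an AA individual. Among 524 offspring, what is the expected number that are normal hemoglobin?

Punnett square for AS × AA:
Offspring genotypes: 2 AA, 2 AS
Phenotype counts: 2 normal hemoglobin, 2 sickle-cell trait (carrier)
normal hemoglobin: 2 out of 4 → fraction 1/2
Expected count = 1/2 × 524 = 262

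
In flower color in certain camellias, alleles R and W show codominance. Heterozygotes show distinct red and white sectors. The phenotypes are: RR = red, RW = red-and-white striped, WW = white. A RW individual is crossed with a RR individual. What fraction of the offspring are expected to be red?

Punnett square for RW × RR:
Offspring genotypes: 2 RR, 2 RW
Phenotype counts: 2 red, 2 red-and-white striped
red: 2 out of 4
Probability: 2/4 = 1/2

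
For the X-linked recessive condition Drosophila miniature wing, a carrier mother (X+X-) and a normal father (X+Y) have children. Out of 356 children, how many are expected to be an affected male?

Cross: X+X- × X+Y
Offspring: 1 X+X+, 1 X+Y, 1 X+X-, 1 X-Y
Probability of an affected male: 1/4
Expected count = 1/4 × 356 = 89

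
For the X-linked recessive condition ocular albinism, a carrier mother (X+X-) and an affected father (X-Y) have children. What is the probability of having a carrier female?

Cross: X+X- × X-Y
Offspring: 1 X+X-, 1 X+Y, 1 X-X-, 1 X-Y
Probability of a carrier female: 1/4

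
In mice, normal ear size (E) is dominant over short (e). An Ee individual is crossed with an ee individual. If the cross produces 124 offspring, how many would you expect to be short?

Punnett square for Ee × ee:
Offspring genotypes: 2 Ee, 2 ee
normal: 2, short: 2
short: 2 out of 4 → fraction 1/2
Expected count = 1/2 × 124 = 62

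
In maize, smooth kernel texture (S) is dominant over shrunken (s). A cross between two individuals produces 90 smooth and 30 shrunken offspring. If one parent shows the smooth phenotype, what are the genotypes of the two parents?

Observed offspring: 90 smooth, 30 shrunken
The observed ratio simplifies to 3:1. Shrunken (ss) offspring appear, so each parent must contribute one s allele. The parent stated to show smooth carries S, so it is Ss. The other parent is then either Ss or ss: Ss × ss would give a 1:1 split, whereas Ss × Ss gives 3:1 — matching the data. So both parents are heterozygous (Ss × Ss).
Parent genotypes: Ss × Ss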